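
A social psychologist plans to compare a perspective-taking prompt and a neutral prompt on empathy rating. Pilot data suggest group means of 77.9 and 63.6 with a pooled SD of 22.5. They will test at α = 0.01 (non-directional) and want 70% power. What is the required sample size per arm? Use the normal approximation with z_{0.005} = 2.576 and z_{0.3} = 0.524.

Cohen's d = |M₁ − M₂| / SD_pooled = |77.9 − 63.6| / 22.5 = 14.3 / 22.5 = 0.636.
For two independent groups with equal n: n = 2·((z_{α/2} + z_β) / d)².
z_{α/2} + z_β = 2.576 + 0.524 = 3.100.
n = 2 × (3.100 / 0.636)² = 2 × 4.874² = 2 × 23.76 = 47.5.
Round up to the next whole participant.

n = 48 per group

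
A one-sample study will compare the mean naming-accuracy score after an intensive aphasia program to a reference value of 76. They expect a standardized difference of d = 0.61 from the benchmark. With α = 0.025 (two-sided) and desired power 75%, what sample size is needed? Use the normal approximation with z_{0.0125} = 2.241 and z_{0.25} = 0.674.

For a one-sample test: n = ((z_{α/2} + z_β) / d)².
z_{α/2} + z_β = 2.241 + 0.674 = 2.915.
n = (2.915 / 0.61)² = 4.779² = 22.84.
Round up.

n = 23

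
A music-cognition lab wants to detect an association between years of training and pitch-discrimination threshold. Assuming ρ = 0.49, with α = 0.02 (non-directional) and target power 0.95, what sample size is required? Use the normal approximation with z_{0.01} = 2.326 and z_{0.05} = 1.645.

Fisher's z: C = ½·ln((1+r)/(1−r)) = ½·ln(2.9216) = 0.5361.
n = ((z_{α/2} + z_β)/C)² + 3.
(2.326 + 1.645) / 0.5361 = 3.971 / 0.5361 = 7.407.
n = 7.407² + 3 = 54.87 + 3 = 57.9.
Round up.

n = 58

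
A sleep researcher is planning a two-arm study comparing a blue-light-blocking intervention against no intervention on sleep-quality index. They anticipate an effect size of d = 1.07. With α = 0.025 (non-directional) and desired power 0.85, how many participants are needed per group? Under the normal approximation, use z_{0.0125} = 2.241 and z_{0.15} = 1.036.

For two independent groups with equal n: n = 2·((z_{α/2} + z_β) / d)².
z_{α/2} + z_β = 2.241 + 1.036 = 3.277.
n = 2 × (3.277 / 1.07)² = 2 × 3.063² = 2 × 9.38 = 18.8.
Round up to the next whole participant.

n = 19 per group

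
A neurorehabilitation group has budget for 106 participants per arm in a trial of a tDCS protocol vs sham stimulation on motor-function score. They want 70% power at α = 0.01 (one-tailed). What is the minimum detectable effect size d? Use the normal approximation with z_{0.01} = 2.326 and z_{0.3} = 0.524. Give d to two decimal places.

d_min ≈ 0.39

For two independent groups of n = 106 each: d_min = (z_{α} + z_β)·√(2/n).
z-sum = 2.326 + 0.524 = 2.850.
d_min = 2.850 × √(2/106) = 2.850 × 0.1374 = 0.391.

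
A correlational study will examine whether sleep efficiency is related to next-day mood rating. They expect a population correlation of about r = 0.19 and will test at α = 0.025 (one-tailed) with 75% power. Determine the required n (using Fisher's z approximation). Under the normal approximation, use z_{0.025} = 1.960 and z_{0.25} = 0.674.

n = 191

Fisher's z: C = ½·ln((1+r)/(1−r)) = ½·ln(1.4691) = 0.1923.
n = ((z_{α} + z_β)/C)² + 3.
(1.960 + 0.674) / 0.1923 = 2.634 / 0.1923 = 13.697.
n = 13.697² + 3 = 187.62 + 3 = 190.6.
Round up.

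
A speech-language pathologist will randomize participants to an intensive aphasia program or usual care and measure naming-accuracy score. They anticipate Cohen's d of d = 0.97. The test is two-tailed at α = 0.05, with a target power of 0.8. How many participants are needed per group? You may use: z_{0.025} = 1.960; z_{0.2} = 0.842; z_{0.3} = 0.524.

For two independent groups with equal n: n = 2·((z_{α/2} + z_β) / d)².
z_{α/2} + z_β = 1.960 + 0.842 = 2.802.
n = 2 × (2.802 / 0.97)² = 2 × 2.889² = 2 × 8.34 = 16.7.
Round up to the next whole participant.

n = 17 per group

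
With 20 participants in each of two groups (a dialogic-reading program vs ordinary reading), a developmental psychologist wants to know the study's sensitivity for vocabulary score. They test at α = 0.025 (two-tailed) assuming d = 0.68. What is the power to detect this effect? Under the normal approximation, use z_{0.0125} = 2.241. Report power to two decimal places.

power ≈ 0.46

For two equal groups, power = Φ(d·√(n/2) − z_{α/2}).
d·√(n/2) = 0.68 × √(20/2) = 0.68 × 3.162 = 2.150.
z_β = 2.150 − 2.241 = -0.091.
Power = Φ(-0.091) = 0.464.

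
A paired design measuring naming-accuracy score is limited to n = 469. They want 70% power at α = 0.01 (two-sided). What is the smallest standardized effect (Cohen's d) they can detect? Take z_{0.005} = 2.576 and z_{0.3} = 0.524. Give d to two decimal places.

d_min ≈ 0.14

For a single sample (or paired design) of n = 469: d_min = (z_{α/2} + z_β)/√n.
z-sum = 2.576 + 0.524 = 3.100.
d_min = 3.100 / √469 = 3.100 / 21.656 = 0.143.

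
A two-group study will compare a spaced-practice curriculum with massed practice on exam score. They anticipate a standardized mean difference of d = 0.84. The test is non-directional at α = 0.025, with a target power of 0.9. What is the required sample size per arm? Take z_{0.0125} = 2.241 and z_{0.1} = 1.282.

For two independent groups with equal n: n = 2·((z_{α/2} + z_β) / d)².
z_{α/2} + z_β = 2.241 + 1.282 = 3.523.
n = 2 × (3.523 / 0.84)² = 2 × 4.194² = 2 × 17.59 = 35.2.
Round up to the next whole participant.

n = 36 per group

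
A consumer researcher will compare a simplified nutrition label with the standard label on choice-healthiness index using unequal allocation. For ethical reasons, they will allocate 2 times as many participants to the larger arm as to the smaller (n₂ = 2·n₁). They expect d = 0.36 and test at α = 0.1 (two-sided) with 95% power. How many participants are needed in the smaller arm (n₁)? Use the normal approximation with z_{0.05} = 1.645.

With allocation ratio k = n₂/n₁ = 2, Var(x̄₁−x̄₂) = σ²(1/n₁ + 1/(k·n₁)) = σ²·(k+1)/(k·n₁).
So n₁ = (1 + 1/k)·((z_{α/2} + z_β)/d)² = 1.500 × (3.290/0.36)².
n₁ = 1.500 × 83.52 = 125.3.
Round up: n₁ = 126, giving n₂ = 2 × 126 = 252.

n₁ = 126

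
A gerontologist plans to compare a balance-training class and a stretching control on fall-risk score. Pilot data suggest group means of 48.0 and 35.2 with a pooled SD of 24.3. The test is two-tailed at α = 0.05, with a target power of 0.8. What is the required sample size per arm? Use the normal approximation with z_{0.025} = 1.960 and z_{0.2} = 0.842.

Cohen's d = |M₁ − M₂| / SD_pooled = |48.0 − 35.2| / 24.3 = 12.8 / 24.3 = 0.527.
For two independent groups with equal n: n = 2·((z_{α/2} + z_β) / d)².
z_{α/2} + z_β = 1.960 + 0.842 = 2.802.
n = 2 × (2.802 / 0.527)² = 2 × 5.317² = 2 × 28.27 = 56.5.
Round up to the next whole participant.

n = 57 per group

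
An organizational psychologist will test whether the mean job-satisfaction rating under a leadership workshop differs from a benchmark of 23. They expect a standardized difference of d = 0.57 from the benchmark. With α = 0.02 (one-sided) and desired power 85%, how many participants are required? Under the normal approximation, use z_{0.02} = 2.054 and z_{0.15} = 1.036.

For a one-sample test: n = ((z_{α} + z_β) / d)².
z_{α} + z_β = 2.054 + 1.036 = 3.090.
n = (3.090 / 0.57)² = 5.421² = 29.39.
Round up.

n = 30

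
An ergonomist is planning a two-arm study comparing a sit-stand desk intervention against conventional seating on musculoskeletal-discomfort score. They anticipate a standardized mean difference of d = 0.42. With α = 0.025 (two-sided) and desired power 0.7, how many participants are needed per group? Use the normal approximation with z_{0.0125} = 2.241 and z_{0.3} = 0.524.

n = 87 per group

For two independent groups with equal n: n = 2·((z_{α/2} + z_β) / d)².
z_{α/2} + z_β = 2.241 + 0.524 = 2.765.
n = 2 × (2.765 / 0.42)² = 2 × 6.583² = 2 × 43.34 = 86.7.
Round up to the next whole participant.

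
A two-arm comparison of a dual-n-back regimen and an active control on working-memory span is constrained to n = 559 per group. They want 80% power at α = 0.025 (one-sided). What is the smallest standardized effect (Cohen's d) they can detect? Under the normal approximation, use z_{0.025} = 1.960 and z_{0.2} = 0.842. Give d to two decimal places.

For two independent groups of n = 559 each: d_min = (z_{α} + z_β)·√(2/n).
z-sum = 1.960 + 0.842 = 2.802.
d_min = 2.802 × √(2/559) = 2.802 × 0.0598 = 0.168.

d_min ≈ 0.17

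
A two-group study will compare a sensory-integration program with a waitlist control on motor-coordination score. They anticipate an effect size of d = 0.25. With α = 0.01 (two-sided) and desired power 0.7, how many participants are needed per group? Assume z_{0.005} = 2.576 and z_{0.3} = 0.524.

n = 308 per group

For two independent groups with equal n: n = 2·((z_{α/2} + z_β) / d)².
z_{α/2} + z_β = 2.576 + 0.524 = 3.100.
n = 2 × (3.100 / 0.25)² = 2 × 12.400² = 2 × 153.76 = 307.5.
Round up to the next whole participant.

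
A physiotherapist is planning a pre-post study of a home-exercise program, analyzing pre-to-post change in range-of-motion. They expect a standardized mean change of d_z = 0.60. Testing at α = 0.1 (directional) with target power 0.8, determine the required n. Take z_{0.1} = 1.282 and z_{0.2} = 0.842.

For a paired (one-sample on differences) test: n = ((z_{α} + z_β) / d)².
z_{α} + z_β = 1.282 + 0.842 = 2.124.
n = (2.124 / 0.60)² = 3.540² = 12.53.
Round up.

n = 13 pairs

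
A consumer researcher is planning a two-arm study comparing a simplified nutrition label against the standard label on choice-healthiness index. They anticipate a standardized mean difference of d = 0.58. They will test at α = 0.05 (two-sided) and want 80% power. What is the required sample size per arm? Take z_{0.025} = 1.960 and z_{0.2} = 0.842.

n = 47 per group

For two independent groups with equal n: n = 2·((z_{α/2} + z_β) / d)².
z_{α/2} + z_β = 1.960 + 0.842 = 2.802.
n = 2 × (2.802 / 0.58)² = 2 × 4.831² = 2 × 23.34 = 46.7.
Round up to the next whole participant.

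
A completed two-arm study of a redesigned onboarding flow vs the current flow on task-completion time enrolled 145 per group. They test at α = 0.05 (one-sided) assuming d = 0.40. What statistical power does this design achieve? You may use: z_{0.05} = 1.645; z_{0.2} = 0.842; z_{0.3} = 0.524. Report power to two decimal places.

power ≈ 0.96

For two equal groups, power = Φ(d·√(n/2) − z_{α}).
d·√(n/2) = 0.40 × √(145/2) = 0.40 × 8.515 = 3.406.
z_β = 3.406 − 1.645 = 1.761.
Power = Φ(1.761) = 0.961.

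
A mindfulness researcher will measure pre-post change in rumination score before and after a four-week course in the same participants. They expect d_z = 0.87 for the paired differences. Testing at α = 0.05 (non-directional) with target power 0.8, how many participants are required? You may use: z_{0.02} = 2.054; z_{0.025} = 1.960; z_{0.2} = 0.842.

For a paired (one-sample on differences) test: n = ((z_{α/2} + z_β) / d)².
z_{α/2} + z_β = 1.960 + 0.842 = 2.802.
n = (2.802 / 0.87)² = 3.221² = 10.37.
Round up.

n = 11 pairs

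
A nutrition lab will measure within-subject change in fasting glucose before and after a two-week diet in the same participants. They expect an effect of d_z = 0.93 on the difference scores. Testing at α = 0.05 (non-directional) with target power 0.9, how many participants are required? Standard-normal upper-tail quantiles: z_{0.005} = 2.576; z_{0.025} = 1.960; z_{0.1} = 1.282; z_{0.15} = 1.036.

n = 13 pairs

For a paired (one-sample on differences) test: n = ((z_{α/2} + z_β) / d)².
z_{α/2} + z_β = 1.960 + 1.282 = 3.242.
n = (3.242 / 0.93)² = 3.486² = 12.15.
Round up.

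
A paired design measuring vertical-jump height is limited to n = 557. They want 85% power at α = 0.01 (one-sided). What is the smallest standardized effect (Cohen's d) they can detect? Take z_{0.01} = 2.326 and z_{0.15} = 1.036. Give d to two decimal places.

For a single sample (or paired design) of n = 557: d_min = (z_{α} + z_β)/√n.
z-sum = 2.326 + 1.036 = 3.362.
d_min = 3.362 / √557 = 3.362 / 23.601 = 0.142.

d_min ≈ 0.14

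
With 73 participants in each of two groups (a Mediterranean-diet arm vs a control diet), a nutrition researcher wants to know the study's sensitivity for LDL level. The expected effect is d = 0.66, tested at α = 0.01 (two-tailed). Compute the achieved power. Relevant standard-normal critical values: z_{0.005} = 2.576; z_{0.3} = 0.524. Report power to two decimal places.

For two equal groups, power = Φ(d·√(n/2) − z_{α/2}).
d·√(n/2) = 0.66 × √(73/2) = 0.66 × 6.042 = 3.987.
z_β = 3.987 − 2.576 = 1.411.
Power = Φ(1.411) = 0.921.

power ≈ 0.92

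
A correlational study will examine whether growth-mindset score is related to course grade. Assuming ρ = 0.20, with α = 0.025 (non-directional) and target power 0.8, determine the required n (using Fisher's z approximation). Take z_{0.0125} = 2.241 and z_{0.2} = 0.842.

n = 235

Fisher's z: C = ½·ln((1+r)/(1−r)) = ½·ln(1.5000) = 0.2027.
n = ((z_{α/2} + z_β)/C)² + 3.
(2.241 + 0.842) / 0.2027 = 3.083 / 0.2027 = 15.210.
n = 15.210² + 3 = 231.33 + 3 = 234.3.
Round up.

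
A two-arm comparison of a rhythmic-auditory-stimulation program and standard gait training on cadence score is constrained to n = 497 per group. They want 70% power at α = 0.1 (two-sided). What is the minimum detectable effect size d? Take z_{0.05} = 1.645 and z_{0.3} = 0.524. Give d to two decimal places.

For two independent groups of n = 497 each: d_min = (z_{α/2} + z_β)·√(2/n).
z-sum = 1.645 + 0.524 = 2.169.
d_min = 2.169 × √(2/497) = 2.169 × 0.0634 = 0.138.

d_min ≈ 0.14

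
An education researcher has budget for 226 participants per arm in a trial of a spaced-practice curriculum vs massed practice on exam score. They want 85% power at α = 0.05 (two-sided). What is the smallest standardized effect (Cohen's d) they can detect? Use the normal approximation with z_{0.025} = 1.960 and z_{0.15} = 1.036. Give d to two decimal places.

d_min ≈ 0.28

For two independent groups of n = 226 each: d_min = (z_{α/2} + z_β)·√(2/n).
z-sum = 1.960 + 1.036 = 2.996.
d_min = 2.996 × √(2/226) = 2.996 × 0.0941 = 0.282.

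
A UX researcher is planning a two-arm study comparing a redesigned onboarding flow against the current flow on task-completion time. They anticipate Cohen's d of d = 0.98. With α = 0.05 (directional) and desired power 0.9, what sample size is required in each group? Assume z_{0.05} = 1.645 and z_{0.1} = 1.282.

For two independent groups with equal n: n = 2·((z_{α} + z_β) / d)².
z_{α} + z_β = 1.645 + 1.282 = 2.927.
n = 2 × (2.927 / 0.98)² = 2 × 2.987² = 2 × 8.92 = 17.8.
Round up to the next whole participant.

n = 18 per group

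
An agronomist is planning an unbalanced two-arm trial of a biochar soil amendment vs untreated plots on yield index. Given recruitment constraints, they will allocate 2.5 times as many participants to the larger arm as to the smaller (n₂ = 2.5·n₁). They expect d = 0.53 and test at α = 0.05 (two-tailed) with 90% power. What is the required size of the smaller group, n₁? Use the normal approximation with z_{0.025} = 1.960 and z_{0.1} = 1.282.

With allocation ratio k = n₂/n₁ = 2.5, Var(x̄₁−x̄₂) = σ²(1/n₁ + 1/(k·n₁)) = σ²·(k+1)/(k·n₁).
So n₁ = (1 + 1/k)·((z_{α/2} + z_β)/d)² = 1.400 × (3.242/0.53)².
n₁ = 1.400 × 37.42 = 52.4.
Round up: n₁ = 53, giving n₂ = ⌈2.5 × 53⌉ = ⌈132.5⌉ = 133.

n₁ = 53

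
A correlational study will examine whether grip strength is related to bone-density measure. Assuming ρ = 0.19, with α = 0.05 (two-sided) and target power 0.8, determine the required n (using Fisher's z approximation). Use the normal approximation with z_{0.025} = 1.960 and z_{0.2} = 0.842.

n = 216

Fisher's z: C = ½·ln((1+r)/(1−r)) = ½·ln(1.4691) = 0.1923.
n = ((z_{α/2} + z_β)/C)² + 3.
(1.960 + 0.842) / 0.1923 = 2.802 / 0.1923 = 14.571.
n = 14.571² + 3 = 212.31 + 3 = 215.3.
Round up.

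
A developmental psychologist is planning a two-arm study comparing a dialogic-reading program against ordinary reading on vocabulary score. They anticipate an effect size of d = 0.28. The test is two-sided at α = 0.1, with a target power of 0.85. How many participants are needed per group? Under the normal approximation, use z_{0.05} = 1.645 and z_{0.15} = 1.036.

n = 184 per group

For two independent groups with equal n: n = 2·((z_{α/2} + z_β) / d)².
z_{α/2} + z_β = 1.645 + 1.036 = 2.681.
n = 2 × (2.681 / 0.28)² = 2 × 9.575² = 2 × 91.68 = 183.4.
Round up to the next whole participant.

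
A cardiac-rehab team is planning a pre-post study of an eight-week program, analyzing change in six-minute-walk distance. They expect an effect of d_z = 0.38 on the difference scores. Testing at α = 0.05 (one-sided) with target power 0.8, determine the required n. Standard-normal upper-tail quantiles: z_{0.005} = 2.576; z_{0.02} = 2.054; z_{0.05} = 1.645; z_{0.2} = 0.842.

n = 43 pairs

For a paired (one-sample on differences) test: n = ((z_{α} + z_β) / d)².
z_{α} + z_β = 1.645 + 0.842 = 2.487.
n = (2.487 / 0.38)² = 6.545² = 42.83.
Round up.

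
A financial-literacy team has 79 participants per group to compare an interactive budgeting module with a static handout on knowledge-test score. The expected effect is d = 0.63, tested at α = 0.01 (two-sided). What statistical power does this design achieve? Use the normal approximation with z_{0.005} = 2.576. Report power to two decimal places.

For two equal groups, power = Φ(d·√(n/2) − z_{α/2}).
d·√(n/2) = 0.63 × √(79/2) = 0.63 × 6.285 = 3.959.
z_β = 3.959 − 2.576 = 1.383.
Power = Φ(1.383) = 0.917.

power ≈ 0.92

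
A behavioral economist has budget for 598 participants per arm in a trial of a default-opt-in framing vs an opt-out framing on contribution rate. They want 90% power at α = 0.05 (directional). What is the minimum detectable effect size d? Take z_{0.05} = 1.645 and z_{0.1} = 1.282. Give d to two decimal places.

For two independent groups of n = 598 each: d_min = (z_{α} + z_β)·√(2/n).
z-sum = 1.645 + 1.282 = 2.927.
d_min = 2.927 × √(2/598) = 2.927 × 0.0578 = 0.169.

d_min ≈ 0.17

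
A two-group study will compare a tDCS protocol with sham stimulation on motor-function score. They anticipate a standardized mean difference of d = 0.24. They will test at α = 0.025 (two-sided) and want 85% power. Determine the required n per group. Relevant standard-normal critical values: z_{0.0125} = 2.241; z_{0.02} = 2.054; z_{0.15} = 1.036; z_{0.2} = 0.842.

n = 373 per group

For two independent groups with equal n: n = 2·((z_{α/2} + z_β) / d)².
z_{α/2} + z_β = 2.241 + 1.036 = 3.277.
n = 2 × (3.277 / 0.24)² = 2 × 13.654² = 2 × 186.44 = 372.9.
Round up to the next whole participant.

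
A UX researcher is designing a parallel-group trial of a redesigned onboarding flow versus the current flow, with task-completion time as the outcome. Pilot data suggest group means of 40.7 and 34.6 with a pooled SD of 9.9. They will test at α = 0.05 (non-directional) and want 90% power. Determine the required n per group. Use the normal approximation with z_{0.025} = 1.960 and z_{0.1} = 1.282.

n = 56 per group

Cohen's d = |M₁ − M₂| / SD_pooled = |40.7 − 34.6| / 9.9 = 6.1 / 9.9 = 0.616.
For two independent groups with equal n: n = 2·((z_{α/2} + z_β) / d)².
z_{α/2} + z_β = 1.960 + 1.282 = 3.242.
n = 2 × (3.242 / 0.616)² = 2 × 5.263² = 2 × 27.70 = 55.4.
Round up to the next whole participant.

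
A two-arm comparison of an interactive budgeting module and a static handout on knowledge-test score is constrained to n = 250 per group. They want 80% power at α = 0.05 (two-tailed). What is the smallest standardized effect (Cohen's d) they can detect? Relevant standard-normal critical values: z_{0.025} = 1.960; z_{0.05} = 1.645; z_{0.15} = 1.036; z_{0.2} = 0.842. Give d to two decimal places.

d_min ≈ 0.25

For two independent groups of n = 250 each: d_min = (z_{α/2} + z_β)·√(2/n).
z-sum = 1.960 + 0.842 = 2.802.
d_min = 2.802 × √(2/250) = 2.802 × 0.0894 = 0.251.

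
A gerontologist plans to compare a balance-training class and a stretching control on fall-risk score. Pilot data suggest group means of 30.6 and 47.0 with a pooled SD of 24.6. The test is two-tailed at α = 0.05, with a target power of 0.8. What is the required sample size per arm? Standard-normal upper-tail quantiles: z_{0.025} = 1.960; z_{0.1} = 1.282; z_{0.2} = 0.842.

Cohen's d = |M₁ − M₂| / SD_pooled = |30.6 − 47.0| / 24.6 = 16.4 / 24.6 = 0.667.
For two independent groups with equal n: n = 2·((z_{α/2} + z_β) / d)².
z_{α/2} + z_β = 1.960 + 0.842 = 2.802.
n = 2 × (2.802 / 0.667)² = 2 × 4.201² = 2 × 17.65 = 35.3.
Round up to the next whole participant.

n = 36 per group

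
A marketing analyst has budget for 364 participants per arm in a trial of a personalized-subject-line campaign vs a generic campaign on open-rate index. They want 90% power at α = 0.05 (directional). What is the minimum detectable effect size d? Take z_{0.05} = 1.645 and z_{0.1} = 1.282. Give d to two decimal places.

d_min ≈ 0.22

For two independent groups of n = 364 each: d_min = (z_{α} + z_β)·√(2/n).
z-sum = 1.645 + 1.282 = 2.927.
d_min = 2.927 × √(2/364) = 2.927 × 0.0741 = 0.217.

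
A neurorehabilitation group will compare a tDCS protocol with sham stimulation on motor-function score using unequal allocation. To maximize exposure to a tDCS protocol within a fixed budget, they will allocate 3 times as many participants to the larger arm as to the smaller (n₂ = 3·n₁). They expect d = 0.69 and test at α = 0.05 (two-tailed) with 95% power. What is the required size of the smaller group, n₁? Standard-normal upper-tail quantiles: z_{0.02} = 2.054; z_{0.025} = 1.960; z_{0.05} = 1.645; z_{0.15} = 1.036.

With allocation ratio k = n₂/n₁ = 3, Var(x̄₁−x̄₂) = σ²(1/n₁ + 1/(k·n₁)) = σ²·(k+1)/(k·n₁).
So n₁ = (1 + 1/k)·((z_{α/2} + z_β)/d)² = 1.333 × (3.605/0.69)².
n₁ = 1.333 × 27.30 = 36.4.
Round up: n₁ = 37, giving n₂ = 3 × 37 = 111.

n₁ = 37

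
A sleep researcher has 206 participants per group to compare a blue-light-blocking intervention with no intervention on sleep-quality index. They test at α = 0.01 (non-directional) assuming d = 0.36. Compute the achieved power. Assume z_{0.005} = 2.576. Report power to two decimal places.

power ≈ 0.86

For two equal groups, power = Φ(d·√(n/2) − z_{α/2}).
d·√(n/2) = 0.36 × √(206/2) = 0.36 × 10.149 = 3.654.
z_β = 3.654 − 2.576 = 1.078.
Power = Φ(1.078) = 0.859.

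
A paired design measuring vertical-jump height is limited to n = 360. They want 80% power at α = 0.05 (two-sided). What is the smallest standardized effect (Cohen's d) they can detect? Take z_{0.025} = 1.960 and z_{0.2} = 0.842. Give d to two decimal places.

For a single sample (or paired design) of n = 360: d_min = (z_{α/2} + z_β)/√n.
z-sum = 1.960 + 0.842 = 2.802.
d_min = 2.802 / √360 = 2.802 / 18.974 = 0.148.

d_min ≈ 0.15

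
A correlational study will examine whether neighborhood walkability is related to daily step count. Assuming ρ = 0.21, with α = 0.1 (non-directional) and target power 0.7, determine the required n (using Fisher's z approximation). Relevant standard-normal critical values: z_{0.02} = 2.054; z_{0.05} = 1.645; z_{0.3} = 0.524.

Fisher's z: C = ½·ln((1+r)/(1−r)) = ½·ln(1.5316) = 0.2132.
n = ((z_{α/2} + z_β)/C)² + 3.
(1.645 + 0.524) / 0.2132 = 2.169 / 0.2132 = 10.174.
n = 10.174² + 3 = 103.50 + 3 = 106.5.
Round up.

n = 107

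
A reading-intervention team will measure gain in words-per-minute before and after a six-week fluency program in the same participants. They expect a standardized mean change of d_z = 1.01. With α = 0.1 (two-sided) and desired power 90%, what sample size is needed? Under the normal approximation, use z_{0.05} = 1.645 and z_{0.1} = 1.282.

For a paired (one-sample on differences) test: n = ((z_{α/2} + z_β) / d)².
z_{α/2} + z_β = 1.645 + 1.282 = 2.927.
n = (2.927 / 1.01)² = 2.898² = 8.40.
Round up.

n = 9 pairs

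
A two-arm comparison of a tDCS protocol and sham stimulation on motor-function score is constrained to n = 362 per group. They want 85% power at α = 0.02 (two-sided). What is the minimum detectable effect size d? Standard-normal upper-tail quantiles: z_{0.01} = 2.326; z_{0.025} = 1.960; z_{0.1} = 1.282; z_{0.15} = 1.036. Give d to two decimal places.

For two independent groups of n = 362 each: d_min = (z_{α/2} + z_β)·√(2/n).
z-sum = 2.326 + 1.036 = 3.362.
d_min = 3.362 × √(2/362) = 3.362 × 0.0743 = 0.250.

d_min ≈ 0.25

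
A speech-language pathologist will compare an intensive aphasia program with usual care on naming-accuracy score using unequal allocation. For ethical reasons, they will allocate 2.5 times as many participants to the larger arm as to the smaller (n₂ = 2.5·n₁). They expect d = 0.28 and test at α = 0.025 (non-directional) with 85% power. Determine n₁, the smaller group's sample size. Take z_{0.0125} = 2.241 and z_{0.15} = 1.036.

With allocation ratio k = n₂/n₁ = 2.5, Var(x̄₁−x̄₂) = σ²(1/n₁ + 1/(k·n₁)) = σ²·(k+1)/(k·n₁).
So n₁ = (1 + 1/k)·((z_{α/2} + z_β)/d)² = 1.400 × (3.277/0.28)².
n₁ = 1.400 × 136.97 = 191.8.
Round up: n₁ = 192, giving n₂ = 2.5 × 192 = 480.

n₁ = 192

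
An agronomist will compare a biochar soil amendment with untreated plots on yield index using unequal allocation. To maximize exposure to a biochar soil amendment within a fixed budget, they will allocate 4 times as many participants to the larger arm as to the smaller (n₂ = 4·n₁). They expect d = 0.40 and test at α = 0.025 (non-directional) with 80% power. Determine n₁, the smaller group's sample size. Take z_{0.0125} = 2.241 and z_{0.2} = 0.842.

n₁ = 75

With allocation ratio k = n₂/n₁ = 4, Var(x̄₁−x̄₂) = σ²(1/n₁ + 1/(k·n₁)) = σ²·(k+1)/(k·n₁).
So n₁ = (1 + 1/k)·((z_{α/2} + z_β)/d)² = 1.250 × (3.083/0.40)².
n₁ = 1.250 × 59.41 = 74.3.
Round up: n₁ = 75, giving n₂ = 4 × 75 = 300.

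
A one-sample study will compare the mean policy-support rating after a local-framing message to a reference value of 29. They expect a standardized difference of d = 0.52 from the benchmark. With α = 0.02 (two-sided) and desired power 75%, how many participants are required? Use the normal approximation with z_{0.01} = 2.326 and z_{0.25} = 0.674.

n = 34

For a one-sample test: n = ((z_{α/2} + z_β) / d)².
z_{α/2} + z_β = 2.326 + 0.674 = 3.000.
n = (3.000 / 0.52)² = 5.769² = 33.28.
Round up.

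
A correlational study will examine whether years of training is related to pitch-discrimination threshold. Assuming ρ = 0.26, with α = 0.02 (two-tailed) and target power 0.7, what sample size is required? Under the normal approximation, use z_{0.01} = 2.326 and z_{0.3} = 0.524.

n = 118

Fisher's z: C = ½·ln((1+r)/(1−r)) = ½·ln(1.7027) = 0.2661.
n = ((z_{α/2} + z_β)/C)² + 3.
(2.326 + 0.524) / 0.2661 = 2.850 / 0.2661 = 10.710.
n = 10.710² + 3 = 114.71 + 3 = 117.7.
Round up.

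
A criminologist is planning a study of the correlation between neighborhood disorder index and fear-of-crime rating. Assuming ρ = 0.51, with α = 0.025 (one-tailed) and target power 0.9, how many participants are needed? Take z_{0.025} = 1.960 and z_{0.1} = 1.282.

Fisher's z: C = ½·ln((1+r)/(1−r)) = ½·ln(3.0816) = 0.5627.
n = ((z_{α} + z_β)/C)² + 3.
(1.960 + 1.282) / 0.5627 = 3.242 / 0.5627 = 5.762.
n = 5.762² + 3 = 33.19 + 3 = 36.2.
Round up.

n = 37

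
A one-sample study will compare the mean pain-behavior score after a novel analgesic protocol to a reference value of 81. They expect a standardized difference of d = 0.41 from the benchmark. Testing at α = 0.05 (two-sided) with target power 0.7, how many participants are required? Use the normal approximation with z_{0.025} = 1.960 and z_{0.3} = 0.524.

For a one-sample test: n = ((z_{α/2} + z_β) / d)².
z_{α/2} + z_β = 1.960 + 0.524 = 2.484.
n = (2.484 / 0.41)² = 6.059² = 36.71.
Round up.

n = 37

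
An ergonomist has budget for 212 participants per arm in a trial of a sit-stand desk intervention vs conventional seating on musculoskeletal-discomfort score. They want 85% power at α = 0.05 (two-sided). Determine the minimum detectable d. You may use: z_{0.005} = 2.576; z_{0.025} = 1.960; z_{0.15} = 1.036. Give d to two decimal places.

d_min ≈ 0.29

For two independent groups of n = 212 each: d_min = (z_{α/2} + z_β)·√(2/n).
z-sum = 1.960 + 1.036 = 2.996.
d_min = 2.996 × √(2/212) = 2.996 × 0.0971 = 0.291.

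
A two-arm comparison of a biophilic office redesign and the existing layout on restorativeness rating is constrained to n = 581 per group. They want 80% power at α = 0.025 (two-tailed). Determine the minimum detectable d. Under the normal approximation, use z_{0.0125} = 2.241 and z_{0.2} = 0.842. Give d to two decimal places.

d_min ≈ 0.18

For two independent groups of n = 581 each: d_min = (z_{α/2} + z_β)·√(2/n).
z-sum = 2.241 + 0.842 = 3.083.
d_min = 3.083 × √(2/581) = 3.083 × 0.0587 = 0.181.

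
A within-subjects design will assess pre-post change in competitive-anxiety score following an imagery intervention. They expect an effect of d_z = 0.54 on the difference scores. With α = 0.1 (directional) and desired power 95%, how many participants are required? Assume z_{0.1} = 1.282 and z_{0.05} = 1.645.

For a paired (one-sample on differences) test: n = ((z_{α} + z_β) / d)².
z_{α} + z_β = 1.282 + 1.645 = 2.927.
n = (2.927 / 0.54)² = 5.420² = 29.38.
Round up.

n = 30 pairs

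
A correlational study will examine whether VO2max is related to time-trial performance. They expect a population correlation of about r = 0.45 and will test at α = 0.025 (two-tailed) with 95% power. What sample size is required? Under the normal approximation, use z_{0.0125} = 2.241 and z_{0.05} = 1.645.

n = 68

Fisher's z: C = ½·ln((1+r)/(1−r)) = ½·ln(2.6364) = 0.4847.
n = ((z_{α/2} + z_β)/C)² + 3.
(2.241 + 1.645) / 0.4847 = 3.886 / 0.4847 = 8.017.
n = 8.017² + 3 = 64.28 + 3 = 67.3.
Round up.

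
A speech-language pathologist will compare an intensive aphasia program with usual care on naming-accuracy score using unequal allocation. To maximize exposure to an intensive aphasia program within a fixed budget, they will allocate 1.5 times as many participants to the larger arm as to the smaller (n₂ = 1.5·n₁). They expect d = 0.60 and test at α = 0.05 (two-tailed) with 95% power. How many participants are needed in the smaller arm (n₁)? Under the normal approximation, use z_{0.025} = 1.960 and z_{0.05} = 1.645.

n₁ = 61

With allocation ratio k = n₂/n₁ = 1.5, Var(x̄₁−x̄₂) = σ²(1/n₁ + 1/(k·n₁)) = σ²·(k+1)/(k·n₁).
So n₁ = (1 + 1/k)·((z_{α/2} + z_β)/d)² = 1.667 × (3.605/0.60)².
n₁ = 1.667 × 36.10 = 60.2.
Round up: n₁ = 61, giving n₂ = ⌈1.5 × 61⌉ = ⌈91.5⌉ = 92.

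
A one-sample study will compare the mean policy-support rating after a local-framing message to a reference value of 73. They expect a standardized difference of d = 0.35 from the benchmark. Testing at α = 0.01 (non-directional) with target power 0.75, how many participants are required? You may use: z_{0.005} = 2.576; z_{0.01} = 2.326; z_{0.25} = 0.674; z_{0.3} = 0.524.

n = 87

For a one-sample test: n = ((z_{α/2} + z_β) / d)².
z_{α/2} + z_β = 2.576 + 0.674 = 3.250.
n = (3.250 / 0.35)² = 9.286² = 86.22.
Round up.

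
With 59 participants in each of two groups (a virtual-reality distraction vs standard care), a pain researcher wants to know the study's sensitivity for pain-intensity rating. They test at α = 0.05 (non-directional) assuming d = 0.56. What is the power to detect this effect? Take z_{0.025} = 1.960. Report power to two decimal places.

power ≈ 0.86

For two equal groups, power = Φ(d·√(n/2) − z_{α/2}).
d·√(n/2) = 0.56 × √(59/2) = 0.56 × 5.431 = 3.042.
z_β = 3.042 − 1.960 = 1.082.
Power = Φ(1.082) = 0.860.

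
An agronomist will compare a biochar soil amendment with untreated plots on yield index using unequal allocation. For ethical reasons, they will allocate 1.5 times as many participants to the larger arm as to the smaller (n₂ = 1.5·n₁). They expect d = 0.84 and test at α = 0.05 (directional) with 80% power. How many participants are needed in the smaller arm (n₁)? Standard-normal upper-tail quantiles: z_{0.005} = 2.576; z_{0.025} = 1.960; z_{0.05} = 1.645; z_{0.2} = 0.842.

With allocation ratio k = n₂/n₁ = 1.5, Var(x̄₁−x̄₂) = σ²(1/n₁ + 1/(k·n₁)) = σ²·(k+1)/(k·n₁).
So n₁ = (1 + 1/k)·((z_{α} + z_β)/d)² = 1.667 × (2.487/0.84)².
n₁ = 1.667 × 8.77 = 14.6.
Round up: n₁ = 15, giving n₂ = ⌈1.5 × 15⌉ = ⌈22.5⌉ = 23.

n₁ = 15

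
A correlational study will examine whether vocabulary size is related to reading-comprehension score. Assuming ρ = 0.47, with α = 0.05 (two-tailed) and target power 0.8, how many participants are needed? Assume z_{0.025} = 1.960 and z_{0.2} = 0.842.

Fisher's z: C = ½·ln((1+r)/(1−r)) = ½·ln(2.7736) = 0.5101.
n = ((z_{α/2} + z_β)/C)² + 3.
(1.960 + 0.842) / 0.5101 = 2.802 / 0.5101 = 5.493.
n = 5.493² + 3 = 30.17 + 3 = 33.2.
Round up.

n = 34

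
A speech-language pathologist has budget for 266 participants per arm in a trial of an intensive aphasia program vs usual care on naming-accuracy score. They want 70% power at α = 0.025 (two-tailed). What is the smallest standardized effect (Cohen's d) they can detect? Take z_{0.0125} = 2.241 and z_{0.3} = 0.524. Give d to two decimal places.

d_min ≈ 0.24

For two independent groups of n = 266 each: d_min = (z_{α/2} + z_β)·√(2/n).
z-sum = 2.241 + 0.524 = 2.765.
d_min = 2.765 × √(2/266) = 2.765 × 0.0867 = 0.240.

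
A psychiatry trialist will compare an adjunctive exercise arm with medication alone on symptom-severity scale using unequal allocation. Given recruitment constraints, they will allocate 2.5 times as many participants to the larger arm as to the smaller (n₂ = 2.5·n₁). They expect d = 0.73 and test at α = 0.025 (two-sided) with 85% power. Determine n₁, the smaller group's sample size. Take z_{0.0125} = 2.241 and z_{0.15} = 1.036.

n₁ = 29

With allocation ratio k = n₂/n₁ = 2.5, Var(x̄₁−x̄₂) = σ²(1/n₁ + 1/(k·n₁)) = σ²·(k+1)/(k·n₁).
So n₁ = (1 + 1/k)·((z_{α/2} + z_β)/d)² = 1.400 × (3.277/0.73)².
n₁ = 1.400 × 20.15 = 28.2.
Round up: n₁ = 29, giving n₂ = ⌈2.5 × 29⌉ = ⌈72.5⌉ = 73.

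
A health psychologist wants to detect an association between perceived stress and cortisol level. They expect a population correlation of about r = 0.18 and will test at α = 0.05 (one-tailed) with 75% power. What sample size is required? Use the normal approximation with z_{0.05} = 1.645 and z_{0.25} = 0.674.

n = 166

Fisher's z: C = ½·ln((1+r)/(1−r)) = ½·ln(1.4390) = 0.1820.
n = ((z_{α} + z_β)/C)² + 3.
(1.645 + 0.674) / 0.1820 = 2.319 / 0.1820 = 12.742.
n = 12.742² + 3 = 162.35 + 3 = 165.4.
Round up.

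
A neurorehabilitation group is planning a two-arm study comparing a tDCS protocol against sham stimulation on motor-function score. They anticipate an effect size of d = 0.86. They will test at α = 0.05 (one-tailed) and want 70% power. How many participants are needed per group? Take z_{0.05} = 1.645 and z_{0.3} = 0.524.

For two independent groups with equal n: n = 2·((z_{α} + z_β) / d)².
z_{α} + z_β = 1.645 + 0.524 = 2.169.
n = 2 × (2.169 / 0.86)² = 2 × 2.522² = 2 × 6.36 = 12.7.
Round up to the next whole participant.

n = 13 per group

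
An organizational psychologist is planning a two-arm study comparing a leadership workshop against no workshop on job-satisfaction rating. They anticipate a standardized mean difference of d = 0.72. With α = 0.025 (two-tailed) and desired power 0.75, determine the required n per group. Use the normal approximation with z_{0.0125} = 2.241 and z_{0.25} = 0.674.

For two independent groups with equal n: n = 2·((z_{α/2} + z_β) / d)².
z_{α/2} + z_β = 2.241 + 0.674 = 2.915.
n = 2 × (2.915 / 0.72)² = 2 × 4.049² = 2 × 16.39 = 32.8.
Round up to the next whole participant.

n = 33 per group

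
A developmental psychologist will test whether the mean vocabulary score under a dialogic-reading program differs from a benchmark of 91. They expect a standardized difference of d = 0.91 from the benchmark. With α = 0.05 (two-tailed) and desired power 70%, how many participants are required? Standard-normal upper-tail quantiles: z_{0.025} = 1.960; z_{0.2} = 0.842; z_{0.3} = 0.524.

For a one-sample test: n = ((z_{α/2} + z_β) / d)².
z_{α/2} + z_β = 1.960 + 0.524 = 2.484.
n = (2.484 / 0.91)² = 2.730² = 7.45.
Round up.

n = 8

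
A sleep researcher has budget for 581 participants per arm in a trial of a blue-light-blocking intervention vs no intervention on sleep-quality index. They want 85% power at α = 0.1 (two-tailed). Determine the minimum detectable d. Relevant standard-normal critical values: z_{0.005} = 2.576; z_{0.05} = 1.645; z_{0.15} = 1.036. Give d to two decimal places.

d_min ≈ 0.16

For two independent groups of n = 581 each: d_min = (z_{α/2} + z_β)·√(2/n).
z-sum = 1.645 + 1.036 = 2.681.
d_min = 2.681 × √(2/581) = 2.681 × 0.0587 = 0.157.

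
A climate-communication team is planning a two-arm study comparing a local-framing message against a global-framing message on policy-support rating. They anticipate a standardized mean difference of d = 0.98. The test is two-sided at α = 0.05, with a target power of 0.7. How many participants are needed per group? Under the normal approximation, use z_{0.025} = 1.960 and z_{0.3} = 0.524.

n = 13 per group

For two independent groups with equal n: n = 2·((z_{α/2} + z_β) / d)².
z_{α/2} + z_β = 1.960 + 0.524 = 2.484.
n = 2 × (2.484 / 0.98)² = 2 × 2.535² = 2 × 6.42 = 12.8.
Round up to the next whole participant.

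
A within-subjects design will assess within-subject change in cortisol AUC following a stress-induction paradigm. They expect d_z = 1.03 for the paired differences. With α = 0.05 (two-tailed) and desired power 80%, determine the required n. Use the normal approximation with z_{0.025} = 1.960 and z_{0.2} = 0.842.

n = 8 pairs

For a paired (one-sample on differences) test: n = ((z_{α/2} + z_β) / d)².
z_{α/2} + z_β = 1.960 + 0.842 = 2.802.
n = (2.802 / 1.03)² = 2.720² = 7.40.
Round up.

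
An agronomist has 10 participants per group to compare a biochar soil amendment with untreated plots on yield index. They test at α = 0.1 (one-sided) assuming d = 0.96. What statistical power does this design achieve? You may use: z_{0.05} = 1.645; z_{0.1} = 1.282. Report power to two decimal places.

power ≈ 0.81

For two equal groups, power = Φ(d·√(n/2) − z_{α}).
d·√(n/2) = 0.96 × √(10/2) = 0.96 × 2.236 = 2.147.
z_β = 2.147 − 1.282 = 0.865.
Power = Φ(0.865) = 0.806.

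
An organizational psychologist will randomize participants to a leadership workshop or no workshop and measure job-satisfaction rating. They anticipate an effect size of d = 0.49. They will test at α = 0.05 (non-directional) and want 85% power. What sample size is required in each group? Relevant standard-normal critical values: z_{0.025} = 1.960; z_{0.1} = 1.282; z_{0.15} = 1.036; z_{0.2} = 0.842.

n = 75 per group

For two independent groups with equal n: n = 2·((z_{α/2} + z_β) / d)².
z_{α/2} + z_β = 1.960 + 1.036 = 2.996.
n = 2 × (2.996 / 0.49)² = 2 × 6.114² = 2 × 37.38 = 74.8.
Round up to the next whole participant.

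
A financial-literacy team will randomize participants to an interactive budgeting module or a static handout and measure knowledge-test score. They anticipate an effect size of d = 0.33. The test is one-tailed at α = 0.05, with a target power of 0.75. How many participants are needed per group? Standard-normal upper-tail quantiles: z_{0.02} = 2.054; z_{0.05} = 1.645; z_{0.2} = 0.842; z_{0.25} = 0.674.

n = 99 per group

For two independent groups with equal n: n = 2·((z_{α} + z_β) / d)².
z_{α} + z_β = 1.645 + 0.674 = 2.319.
n = 2 × (2.319 / 0.33)² = 2 × 7.027² = 2 × 49.38 = 98.8.
Round up to the next whole participant.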